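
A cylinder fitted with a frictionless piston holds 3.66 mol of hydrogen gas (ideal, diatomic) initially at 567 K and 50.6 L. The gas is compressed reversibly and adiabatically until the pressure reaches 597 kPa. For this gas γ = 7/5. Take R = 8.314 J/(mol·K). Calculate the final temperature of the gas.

665 K

P₁ = nRT₁/V₁ = 3.66×8.314×567/50.6 = 341 kPa.
Adiabatic: T₂/T₁ = (P₂/P₁)^((γ−1)/γ) ⇒ T₂ = 567×(1.75)^0.286 = 665 K; V₂ = 33.9 L.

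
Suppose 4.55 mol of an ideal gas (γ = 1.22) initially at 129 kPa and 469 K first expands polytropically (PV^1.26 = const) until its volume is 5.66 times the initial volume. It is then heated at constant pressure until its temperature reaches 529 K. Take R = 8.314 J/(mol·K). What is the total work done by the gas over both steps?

33500 J

V₁ = nRT₁/P₁ = 4.55×8.314×469/129 = 138 L.
Step 1 — Polytropic n=1.26: T₂ = T₁(V₁/V₂)^(n−1) = 469×(0.177)^0.26 = 299 K; P₂ = P₁(V₁/V₂)^n = 14.5 kPa.
W = (P₁V₁−P₂V₂)/(n−1) = (129×138−14.5×778)/0.26 = 24800 J.
ΔU = nCvΔT = 4.55×37.8×(299−469) = -29300 J.
Q = ΔU + W = -4500 J.
State after step 1: P = 14.5 kPa, V = 778 L, T = 299 K.
Step 2 — Isobaric: P stays 14.5 kPa; V/T = const ⇒ T₂ = 529 K, V₂ = 1380 L.
W = PΔV = 14.5×(1380−778) kPa·L = 8710 J.
ΔU = nCvΔT = 4.55×37.8×(529−299) = 39600 J.
Q = ΔU + W = nCpΔT = 48300 J.
Net over both steps: W = 33500 J, Q = 43800 J, ΔU = 10300 J.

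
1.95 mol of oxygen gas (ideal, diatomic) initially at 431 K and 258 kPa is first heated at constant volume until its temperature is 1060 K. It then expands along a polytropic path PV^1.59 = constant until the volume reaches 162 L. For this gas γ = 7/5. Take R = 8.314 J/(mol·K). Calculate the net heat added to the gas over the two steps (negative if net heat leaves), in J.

V₁ = nRT₁/P₁ = 1.95×8.314×431/258 = 27.1 L.
Step 1 — Isochoric: V stays 27.1 L; P/T = const ⇒ T₂ = 1060 K, P₂ = 635 kPa.
W = 0 (no volume change).
ΔU = nCvΔT = 1.95×20.8×(1060−431) = 25500 J.
Q = ΔU = 25500 J.
State after step 1: P = 635 kPa, V = 27.1 L, T = 1060 K.
Step 2 — Polytropic n=1.59: T₂ = T₁(V₁/V₂)^(n−1) = 1060×(0.167)^0.59 = 369 K; P₂ = P₁(V₁/V₂)^n = 36.9 kPa.
W = (P₁V₁−P₂V₂)/(n−1) = (635×27.1−36.9×162)/0.59 = 19000 J.
ΔU = nCvΔT = 1.95×20.8×(369−1060) = -28000 J.
Q = ΔU + W = -9020 J.
Net over both steps: W = 19000 J, Q = 16500 J, ΔU = -2510 J.

16500 J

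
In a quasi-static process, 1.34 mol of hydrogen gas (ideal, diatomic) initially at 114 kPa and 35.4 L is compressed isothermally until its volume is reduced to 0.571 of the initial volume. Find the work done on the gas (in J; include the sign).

T₁ = P₁V₁/(nR) = 114×35.4/(1.34×8.314) = 362 K.
Isothermal: T stays 362 K; PV = const ⇒ V₂ = 20.2 L, P₂ = 200 kPa.
W = nRT ln(V₂/V₁) = 1.34×8.314×362×ln(0.571) = -2260 J.
Work done on the gas = −W_by = 2260 J.

2260 J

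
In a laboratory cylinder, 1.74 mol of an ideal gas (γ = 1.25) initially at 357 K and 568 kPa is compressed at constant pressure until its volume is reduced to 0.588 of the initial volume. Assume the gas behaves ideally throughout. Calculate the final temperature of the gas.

210 K

V₁ = nRT₁/P₁ = 1.74×8.314×357/568 = 9.09 L.
Isobaric: P stays 568 kPa; V/T = const ⇒ T₂ = 210 K, V₂ = 5.35 L.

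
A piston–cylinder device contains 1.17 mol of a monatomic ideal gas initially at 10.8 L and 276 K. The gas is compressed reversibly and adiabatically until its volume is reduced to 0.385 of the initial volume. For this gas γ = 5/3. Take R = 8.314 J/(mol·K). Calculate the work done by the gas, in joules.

-3580 J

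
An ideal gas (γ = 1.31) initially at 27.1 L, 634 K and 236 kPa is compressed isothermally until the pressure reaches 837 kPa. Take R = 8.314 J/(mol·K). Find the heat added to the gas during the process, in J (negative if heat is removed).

-8100 J

n = P₁V₁/(RT₁) = 236×27.1/(8.314×634) = 1.21 mol.
Isothermal: T stays 634 K; PV = const ⇒ V₂ = 7.64 L, P₂ = 837 kPa.
ΔU = 0 (ideal gas, T constant).
W = nRT ln(V₂/V₁) = 1.21×8.314×634×ln(0.282) = -8100 J.
Q = ΔU + W = -8100 J.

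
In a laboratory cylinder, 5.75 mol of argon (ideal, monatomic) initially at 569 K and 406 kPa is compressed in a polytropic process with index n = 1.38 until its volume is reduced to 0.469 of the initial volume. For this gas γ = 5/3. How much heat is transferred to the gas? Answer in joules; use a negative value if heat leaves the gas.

-10300 J

V₁ = nRT₁/P₁ = 5.75×8.314×569/406 = 67.0 L.
Polytropic n=1.38: T₂ = T₁(V₁/V₂)^(n−1) = 569×(2.13)^0.38 = 759 K; P₂ = P₁(V₁/V₂)^n = 1150 kPa.
W = (P₁V₁−P₂V₂)/(n−1) = (406×67.0−1150×31.4)/0.38 = -23900 J.
ΔU = nCvΔT = 5.75×12.5×(759−569) = 13600 J.
Q = ΔU + W = -10300 J.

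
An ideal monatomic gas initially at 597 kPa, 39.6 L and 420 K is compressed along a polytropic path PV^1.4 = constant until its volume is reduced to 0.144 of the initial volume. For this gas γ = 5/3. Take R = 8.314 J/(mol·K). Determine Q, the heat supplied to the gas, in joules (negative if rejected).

-27700 J

n = P₁V₁/(RT₁) = 597×39.6/(8.314×420) = 6.77 mol.
Polytropic n=1.4: T₂ = T₁(V₁/V₂)^(n−1) = 420×(6.94)^0.40 = 912 K; P₂ = P₁(V₁/V₂)^n = 9000 kPa.
W = (P₁V₁−P₂V₂)/(n−1) = (597×39.6−9000×5.70)/0.40 = -69200 J.
ΔU = nCvΔT = 6.77×12.5×(912−420) = 41500 J.
Q = ΔU + W = -27700 J.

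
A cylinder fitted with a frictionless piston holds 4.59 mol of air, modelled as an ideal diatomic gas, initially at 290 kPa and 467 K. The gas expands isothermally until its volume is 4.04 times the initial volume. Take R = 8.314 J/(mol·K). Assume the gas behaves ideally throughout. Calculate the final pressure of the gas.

71.8 kPa

V₁ = nRT₁/P₁ = 4.59×8.314×467/290 = 61.5 L.
Isothermal: T stays 467 K; PV = const ⇒ V₂ = 248 L, P₂ = 71.8 kPa.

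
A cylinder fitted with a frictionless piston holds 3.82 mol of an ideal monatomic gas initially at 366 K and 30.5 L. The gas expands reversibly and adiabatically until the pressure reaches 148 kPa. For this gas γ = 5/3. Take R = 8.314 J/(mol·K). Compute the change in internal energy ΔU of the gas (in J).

-5490 J

P₁ = nRT₁/V₁ = 3.82×8.314×366/30.5 = 381 kPa.
Adiabatic: T₂/T₁ = (P₂/P₁)^((γ−1)/γ) ⇒ T₂ = 366×(0.388)^0.400 = 251 K; V₂ = 53.8 L.
For an ideal gas ΔU = nCvΔT with Cv = (3/2)R = 12.5 J/(mol·K).
ΔU = 3.82×12.5×(251−366) = -5490 J.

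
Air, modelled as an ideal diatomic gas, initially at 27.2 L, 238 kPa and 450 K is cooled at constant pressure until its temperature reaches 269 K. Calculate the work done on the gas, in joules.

2600 J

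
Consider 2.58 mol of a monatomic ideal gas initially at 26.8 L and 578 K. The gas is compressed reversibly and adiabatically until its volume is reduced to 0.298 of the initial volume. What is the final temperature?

1300 K

P₁ = nRT₁/V₁ = 2.58×8.314×578/26.8 = 463 kPa.
Adiabatic: TV^(γ−1) = const ⇒ T₂ = 578×(3.36)^0.667 = 1300 K; PV^γ = const ⇒ P₂ = 3480 kPa.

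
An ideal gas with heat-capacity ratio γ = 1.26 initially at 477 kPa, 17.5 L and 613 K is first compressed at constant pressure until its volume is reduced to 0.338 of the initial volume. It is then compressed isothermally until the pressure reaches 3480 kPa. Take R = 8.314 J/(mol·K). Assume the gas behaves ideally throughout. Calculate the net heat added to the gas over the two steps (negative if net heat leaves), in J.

-32400 J

n = P₁V₁/(RT₁) = 477×17.5/(8.314×613) = 1.64 mol.
Step 1 — Isobaric: P stays 477 kPa; V/T = const ⇒ T₂ = 207 K, V₂ = 5.92 L.
W = PΔV = 477×(5.92−17.5) kPa·L = -5530 J.
ΔU = nCvΔT = 1.64×32.0×(207−613) = -21300 J.
Q = ΔU + W = nCpΔT = -26800 J.
State after step 1: P = 477 kPa, V = 5.92 L, T = 207 K.
Step 2 — Isothermal: T stays 207 K; PV = const ⇒ V₂ = 0.811 L, P₂ = 3480 kPa.
ΔU = 0 (ideal gas, T constant).
W = nRT ln(V₂/V₁) = 1.64×8.314×207×ln(0.137) = -5610 J.
Q = ΔU + W = -5610 J.
Net over both steps: W = -11100 J, Q = -32400 J, ΔU = -21300 J.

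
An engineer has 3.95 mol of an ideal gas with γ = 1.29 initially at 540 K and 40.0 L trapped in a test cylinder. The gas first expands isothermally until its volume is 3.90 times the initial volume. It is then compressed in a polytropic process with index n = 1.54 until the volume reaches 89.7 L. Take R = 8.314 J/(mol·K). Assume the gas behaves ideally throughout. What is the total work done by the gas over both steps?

12700 J

P₁ = nRT₁/V₁ = 3.95×8.314×540/40.0 = 443 kPa.
Step 1 — Isothermal: T stays 540 K; PV = const ⇒ V₂ = 156 L, P₂ = 114 kPa.
ΔU = 0 (ideal gas, T constant).
W = nRT ln(V₂/V₁) = 3.95×8.314×540×ln(3.90) = 24100 J.
Q = ΔU + W = 24100 J.
State after step 1: P = 114 kPa, V = 156 L, T = 540 K.
Step 2 — Polytropic n=1.54: T₂ = T₁(V₁/V₂)^(n−1) = 540×(1.74)^0.54 = 728 K; P₂ = P₁(V₁/V₂)^n = 267 kPa.
W = (P₁V₁−P₂V₂)/(n−1) = (114×156−267×89.7)/0.54 = -11400 J.
ΔU = nCvΔT = 3.95×28.7×(728−540) = 21300 J.
Q = ΔU + W = 9860 J.
Net over both steps: W = 12700 J, Q = 34000 J, ΔU = 21300 J.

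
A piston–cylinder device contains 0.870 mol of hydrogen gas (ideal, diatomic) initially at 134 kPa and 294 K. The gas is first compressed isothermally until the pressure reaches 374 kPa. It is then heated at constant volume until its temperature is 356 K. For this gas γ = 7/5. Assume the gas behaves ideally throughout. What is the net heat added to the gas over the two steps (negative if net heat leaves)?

V₁ = nRT₁/P₁ = 0.870×8.314×294/134 = 15.9 L.
Step 1 — Isothermal: T stays 294 K; PV = const ⇒ V₂ = 5.69 L, P₂ = 374 kPa.
ΔU = 0 (ideal gas, T constant).
W = nRT ln(V₂/V₁) = 0.870×8.314×294×ln(0.358) = -2180 J.
Q = ΔU + W = -2180 J.
State after step 1: P = 374 kPa, V = 5.69 L, T = 294 K.
Step 2 — Isochoric: V stays 5.69 L; P/T = const ⇒ T₂ = 356 K, P₂ = 453 kPa.
W = 0 (no volume change).
ΔU = nCvΔT = 0.870×20.8×(356−294) = 1120 J.
Q = ΔU = 1120 J.
Net over both steps: W = -2180 J, Q = -1060 J, ΔU = 1120 J.

-1060 J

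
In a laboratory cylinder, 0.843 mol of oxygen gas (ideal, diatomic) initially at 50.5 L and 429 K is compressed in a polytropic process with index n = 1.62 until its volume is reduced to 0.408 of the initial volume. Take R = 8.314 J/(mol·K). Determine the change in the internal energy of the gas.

P₁ = nRT₁/V₁ = 0.843×8.314×429/50.5 = 59.5 kPa.
Polytropic n=1.62: T₂ = T₁(V₁/V₂)^(n−1) = 429×(2.45)^0.62 = 748 K; P₂ = P₁(V₁/V₂)^n = 254 kPa.
For an ideal gas ΔU = nCvΔT with Cv = (5/2)R = 20.8 J/(mol·K).
ΔU = 0.843×20.8×(748−429) = 5590 J.

5590 J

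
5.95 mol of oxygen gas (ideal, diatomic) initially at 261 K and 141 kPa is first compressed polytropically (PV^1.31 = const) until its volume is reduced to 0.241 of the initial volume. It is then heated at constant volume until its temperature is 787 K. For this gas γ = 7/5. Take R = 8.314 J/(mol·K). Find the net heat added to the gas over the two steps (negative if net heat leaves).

V₁ = nRT₁/P₁ = 5.95×8.314×261/141 = 91.6 L.
Step 1 — Polytropic n=1.31: T₂ = T₁(V₁/V₂)^(n−1) = 261×(4.15)^0.31 = 406 K; P₂ = P₁(V₁/V₂)^n = 909 kPa.
W = (P₁V₁−P₂V₂)/(n−1) = (141×91.6−909×22.1)/0.31 = -23100 J.
ΔU = nCvΔT = 5.95×20.8×(406−261) = 17900 J.
Q = ΔU + W = -5200 J.
State after step 1: P = 909 kPa, V = 22.1 L, T = 406 K.
Step 2 — Isochoric: V stays 22.1 L; P/T = const ⇒ T₂ = 787 K, P₂ = 1760 kPa.
W = 0 (no volume change).
ΔU = nCvΔT = 5.95×20.8×(787−406) = 47200 J.
Q = ΔU = 47200 J.
Net over both steps: W = -23100 J, Q = 42000 J, ΔU = 65100 J.

42000 J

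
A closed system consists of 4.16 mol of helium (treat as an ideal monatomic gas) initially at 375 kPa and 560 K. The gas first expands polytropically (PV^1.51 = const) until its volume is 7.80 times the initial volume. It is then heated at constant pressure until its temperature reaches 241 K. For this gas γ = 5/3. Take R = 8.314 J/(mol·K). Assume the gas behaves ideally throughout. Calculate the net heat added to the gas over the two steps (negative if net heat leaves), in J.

V₁ = nRT₁/P₁ = 4.16×8.314×560/375 = 51.6 L.
Step 1 — Polytropic n=1.51: T₂ = T₁(V₁/V₂)^(n−1) = 560×(0.128)^0.51 = 196 K; P₂ = P₁(V₁/V₂)^n = 16.9 kPa.
W = (P₁V₁−P₂V₂)/(n−1) = (375×51.6−16.9×403)/0.51 = 24700 J.
ΔU = nCvΔT = 4.16×12.5×(196−560) = -18900 J.
Q = ΔU + W = 5790 J.
State after step 1: P = 16.9 kPa, V = 403 L, T = 196 K.
Step 2 — Isobaric: P stays 16.9 kPa; V/T = const ⇒ T₂ = 241 K, V₂ = 494 L.
W = PΔV = 16.9×(494−403) kPa·L = 1540 J.
ΔU = nCvΔT = 4.16×12.5×(241−196) = 2310 J.
Q = ΔU + W = nCpΔT = 3850 J.
Net over both steps: W = 26200 J, Q = 9650 J, ΔU = -16500 J.

9650 J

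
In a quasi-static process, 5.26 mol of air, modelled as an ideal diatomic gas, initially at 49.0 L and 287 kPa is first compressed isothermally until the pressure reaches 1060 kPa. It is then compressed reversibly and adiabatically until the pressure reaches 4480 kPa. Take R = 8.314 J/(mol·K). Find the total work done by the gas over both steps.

T₁ = P₁V₁/(nR) = 287×49.0/(5.26×8.314) = 322 K.
Step 1 — Isothermal: T stays 322 K; PV = const ⇒ V₂ = 13.3 L, P₂ = 1060 kPa.
ΔU = 0 (ideal gas, T constant).
W = nRT ln(V₂/V₁) = 5.26×8.314×322×ln(0.271) = -18400 J.
Q = ΔU + W = -18400 J.
State after step 1: P = 1060 kPa, V = 13.3 L, T = 322 K.
Step 2 — Adiabatic: T₂/T₁ = (P₂/P₁)^((γ−1)/γ) ⇒ T₂ = 322×(4.23)^0.286 = 485 K; V₂ = 4.74 L.
ΔU = nCvΔT = 5.26×20.8×(485−322) = 17900 J.
Q = 0 for an adiabatic process, so W = −ΔU = -17900 J.
Net over both steps: W = -36300 J, Q = -18400 J, ΔU = 17900 J.

-36300 J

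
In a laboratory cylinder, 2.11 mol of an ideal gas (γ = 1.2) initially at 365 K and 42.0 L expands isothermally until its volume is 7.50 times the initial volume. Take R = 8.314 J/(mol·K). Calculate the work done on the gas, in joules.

P₁ = nRT₁/V₁ = 2.11×8.314×365/42.0 = 152 kPa.
Isothermal: T stays 365 K; PV = const ⇒ V₂ = 315 L, P₂ = 20.3 kPa.
W = nRT ln(V₂/V₁) = 2.11×8.314×365×ln(7.50) = 12900 J.
Work done on the gas = −W_by = -12900 J.

-12900 J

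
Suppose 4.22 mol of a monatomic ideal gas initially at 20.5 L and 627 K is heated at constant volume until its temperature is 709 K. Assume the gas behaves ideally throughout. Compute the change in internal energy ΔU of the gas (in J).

4320 J

P₁ = nRT₁/V₁ = 4.22×8.314×627/20.5 = 1070 kPa.
Isochoric: V stays 20.5 L; P/T = const ⇒ T₂ = 709 K, P₂ = 1210 kPa.
For an ideal gas ΔU = nCvΔT with Cv = (3/2)R = 12.5 J/(mol·K).
ΔU = 4.22×12.5×(709−627) = 4320 J.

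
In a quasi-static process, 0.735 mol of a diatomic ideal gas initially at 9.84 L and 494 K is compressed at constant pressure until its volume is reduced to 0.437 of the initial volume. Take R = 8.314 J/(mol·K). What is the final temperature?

P₁ = nRT₁/V₁ = 0.735×8.314×494/9.84 = 307 kPa.
Isobaric: P stays 307 kPa; V/T = const ⇒ T₂ = 216 K, V₂ = 4.30 L.

216 K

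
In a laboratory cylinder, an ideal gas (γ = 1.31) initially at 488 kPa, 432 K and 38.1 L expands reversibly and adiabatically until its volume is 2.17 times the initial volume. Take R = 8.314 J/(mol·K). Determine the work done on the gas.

n = P₁V₁/(RT₁) = 488×38.1/(8.314×432) = 5.18 mol.
Adiabatic: TV^(γ−1) = const ⇒ T₂ = 432×(0.461)^0.310 = 340 K; PV^γ = const ⇒ P₂ = 177 kPa.
ΔU = nCvΔT = 5.18×26.8×(340−432) = -12800 J.
Q = 0 for an adiabatic process, so W = −ΔU = 12800 J.
Work done on the gas = −W_by = -12800 J.

-12800 J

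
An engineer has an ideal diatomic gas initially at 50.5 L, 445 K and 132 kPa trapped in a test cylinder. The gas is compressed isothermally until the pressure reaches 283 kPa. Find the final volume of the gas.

23.6 L

Isothermal: T stays 445 K; PV = const ⇒ V₂ = 23.6 L, P₂ = 283 kPa.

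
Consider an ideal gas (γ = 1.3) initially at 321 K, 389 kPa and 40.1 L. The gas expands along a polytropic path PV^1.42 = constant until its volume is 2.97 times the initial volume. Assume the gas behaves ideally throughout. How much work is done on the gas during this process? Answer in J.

-13600 J

n = P₁V₁/(RT₁) = 389×40.1/(8.314×321) = 5.84 mol.
Polytropic n=1.42: T₂ = T₁(V₁/V₂)^(n−1) = 321×(0.337)^0.42 = 203 K; P₂ = P₁(V₁/V₂)^n = 82.9 kPa.
W = (P₁V₁−P₂V₂)/(n−1) = (389×40.1−82.9×119)/0.42 = 13600 J.
Work done on the gas = −W_by = -13600 J.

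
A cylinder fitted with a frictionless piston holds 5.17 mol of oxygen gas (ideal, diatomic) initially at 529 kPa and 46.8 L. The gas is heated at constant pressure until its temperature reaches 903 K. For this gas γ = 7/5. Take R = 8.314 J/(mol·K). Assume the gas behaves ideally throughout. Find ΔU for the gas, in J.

35100 J

T₁ = P₁V₁/(nR) = 529×46.8/(5.17×8.314) = 576 K.
Isobaric: P stays 529 kPa; V/T = const ⇒ T₂ = 903 K, V₂ = 73.4 L.
For an ideal gas ΔU = nCvΔT with Cv = (5/2)R = 20.8 J/(mol·K).
ΔU = 5.17×20.8×(903−576) = 35100 J.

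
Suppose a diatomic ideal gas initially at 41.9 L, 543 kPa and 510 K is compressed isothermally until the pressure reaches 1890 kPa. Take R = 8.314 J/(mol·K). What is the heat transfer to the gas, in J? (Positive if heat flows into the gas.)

-28400 J

n = P₁V₁/(RT₁) = 543×41.9/(8.314×510) = 5.37 mol.
Isothermal: T stays 510 K; PV = const ⇒ V₂ = 12.0 L, P₂ = 1890 kPa.
ΔU = 0 (ideal gas, T constant).
W = nRT ln(V₂/V₁) = 5.37×8.314×510×ln(0.287) = -28400 J.
Q = ΔU + W = -28400 J.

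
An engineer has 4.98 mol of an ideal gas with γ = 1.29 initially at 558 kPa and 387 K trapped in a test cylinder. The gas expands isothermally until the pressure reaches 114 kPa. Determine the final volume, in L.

141 L

V₁ = nRT₁/P₁ = 4.98×8.314×387/558 = 28.7 L.
Isothermal: T stays 387 K; PV = const ⇒ V₂ = 141 L, P₂ = 114 kPa.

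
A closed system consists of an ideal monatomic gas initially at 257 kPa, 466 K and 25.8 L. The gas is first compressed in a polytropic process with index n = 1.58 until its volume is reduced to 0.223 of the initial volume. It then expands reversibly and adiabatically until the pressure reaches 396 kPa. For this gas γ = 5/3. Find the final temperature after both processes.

512 K

n = P₁V₁/(RT₁) = 257×25.8/(8.314×466) = 1.71 mol.
Step 1 — Polytropic n=1.58: T₂ = T₁(V₁/V₂)^(n−1) = 466×(4.48)^0.58 = 1110 K; P₂ = P₁(V₁/V₂)^n = 2750 kPa.
W = (P₁V₁−P₂V₂)/(n−1) = (257×25.8−2750×5.75)/0.58 = -15900 J.
ΔU = nCvΔT = 1.71×12.5×(1110−466) = 13800 J.
Q = ΔU + W = -2060 J.
State after step 1: P = 2750 kPa, V = 5.75 L, T = 1110 K.
Step 2 — Adiabatic: T₂/T₁ = (P₂/P₁)^((γ−1)/γ) ⇒ T₂ = 1110×(0.144)^0.400 = 512 K; V₂ = 18.4 L.
ΔU = nCvΔT = 1.71×12.5×(512−1110) = -12800 J.
Q = 0 for an adiabatic process, so W = −ΔU = 12800 J.
Net over both steps: W = -3050 J, Q = -2060 J, ΔU = 990 J.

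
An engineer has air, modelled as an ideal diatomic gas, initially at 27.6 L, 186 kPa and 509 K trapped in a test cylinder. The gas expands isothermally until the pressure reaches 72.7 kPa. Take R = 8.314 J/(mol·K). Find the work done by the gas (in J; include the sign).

4820 J

n = P₁V₁/(RT₁) = 186×27.6/(8.314×509) = 1.21 mol.
Isothermal: T stays 509 K; PV = const ⇒ V₂ = 70.6 L, P₂ = 72.7 kPa.
W = nRT ln(V₂/V₁) = 1.21×8.314×509×ln(2.56) = 4820 J.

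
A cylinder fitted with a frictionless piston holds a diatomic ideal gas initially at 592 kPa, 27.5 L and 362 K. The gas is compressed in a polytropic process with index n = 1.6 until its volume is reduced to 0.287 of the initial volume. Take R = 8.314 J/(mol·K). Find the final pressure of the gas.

4360 kPa

Polytropic n=1.6: T₂ = T₁(V₁/V₂)^(n−1) = 362×(3.48)^0.60 = 766 K; P₂ = P₁(V₁/V₂)^n = 4360 kPa.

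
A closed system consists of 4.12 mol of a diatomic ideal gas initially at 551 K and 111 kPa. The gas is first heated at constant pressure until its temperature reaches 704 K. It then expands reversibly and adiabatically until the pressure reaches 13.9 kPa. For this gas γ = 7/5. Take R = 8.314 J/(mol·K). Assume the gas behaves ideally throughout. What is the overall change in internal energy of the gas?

-13900 J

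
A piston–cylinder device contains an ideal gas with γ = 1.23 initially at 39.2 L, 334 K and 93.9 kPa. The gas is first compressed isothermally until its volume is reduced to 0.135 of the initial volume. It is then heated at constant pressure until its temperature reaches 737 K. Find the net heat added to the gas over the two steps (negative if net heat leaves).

n = P₁V₁/(RT₁) = 93.9×39.2/(8.314×334) = 1.33 mol.
Step 1 — Isothermal: T stays 334 K; PV = const ⇒ V₂ = 5.29 L, P₂ = 696 kPa.
ΔU = 0 (ideal gas, T constant).
W = nRT ln(V₂/V₁) = 1.33×8.314×334×ln(0.135) = -7370 J.
Q = ΔU + W = -7370 J.
State after step 1: P = 696 kPa, V = 5.29 L, T = 334 K.
Step 2 — Isobaric: P stays 696 kPa; V/T = const ⇒ T₂ = 737 K, V₂ = 11.7 L.
W = PΔV = 696×(11.7−5.29) kPa·L = 4440 J.
ΔU = nCvΔT = 1.33×36.1×(737−334) = 19300 J.
Q = ΔU + W = nCpΔT = 23800 J.
Net over both steps: W = -2930 J, Q = 16400 J, ΔU = 19300 J.

16400 J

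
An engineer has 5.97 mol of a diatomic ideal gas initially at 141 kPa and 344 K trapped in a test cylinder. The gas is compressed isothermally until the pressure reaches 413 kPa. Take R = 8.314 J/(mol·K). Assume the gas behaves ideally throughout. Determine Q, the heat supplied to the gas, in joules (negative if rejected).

-18300 J

V₁ = nRT₁/P₁ = 5.97×8.314×344/141 = 121 L.
Isothermal: T stays 344 K; PV = const ⇒ V₂ = 41.3 L, P₂ = 413 kPa.
ΔU = 0 (ideal gas, T constant).
W = nRT ln(V₂/V₁) = 5.97×8.314×344×ln(0.341) = -18300 J.
Q = ΔU + W = -18300 J.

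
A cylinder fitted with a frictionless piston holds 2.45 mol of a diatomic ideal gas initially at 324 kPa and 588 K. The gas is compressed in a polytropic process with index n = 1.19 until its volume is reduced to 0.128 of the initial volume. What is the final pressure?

V₁ = nRT₁/P₁ = 2.45×8.314×588/324 = 37.0 L.
Polytropic n=1.19: T₂ = T₁(V₁/V₂)^(n−1) = 588×(7.81)^0.19 = 869 K; P₂ = P₁(V₁/V₂)^n = 3740 kPa.

3740 kPa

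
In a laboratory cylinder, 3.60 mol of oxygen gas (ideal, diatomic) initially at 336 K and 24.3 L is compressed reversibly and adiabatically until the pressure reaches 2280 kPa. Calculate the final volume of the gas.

P₁ = nRT₁/V₁ = 3.60×8.314×336/24.3 = 414 kPa.
Adiabatic: T₂/T₁ = (P₂/P₁)^((γ−1)/γ) ⇒ T₂ = 336×(5.51)^0.286 = 547 K; V₂ = 7.18 L.

7.18 L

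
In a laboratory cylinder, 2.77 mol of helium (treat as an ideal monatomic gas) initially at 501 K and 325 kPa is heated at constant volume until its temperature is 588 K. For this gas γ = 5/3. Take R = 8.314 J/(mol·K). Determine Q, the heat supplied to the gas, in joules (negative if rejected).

V₁ = nRT₁/P₁ = 2.77×8.314×501/325 = 35.5 L.
Isochoric: V stays 35.5 L; P/T = const ⇒ T₂ = 588 K, P₂ = 381 kPa.
W = 0 (no volume change).
ΔU = nCvΔT = 2.77×12.5×(588−501) = 3010 J.
Q = ΔU = 3010 J.

3010 J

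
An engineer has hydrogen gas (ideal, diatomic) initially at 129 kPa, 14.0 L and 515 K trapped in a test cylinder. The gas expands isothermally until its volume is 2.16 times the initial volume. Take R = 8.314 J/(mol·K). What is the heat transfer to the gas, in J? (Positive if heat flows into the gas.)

n = P₁V₁/(RT₁) = 129×14.0/(8.314×515) = 0.422 mol.
Isothermal: T stays 515 K; PV = const ⇒ V₂ = 30.2 L, P₂ = 59.7 kPa.
ΔU = 0 (ideal gas, T constant).
W = nRT ln(V₂/V₁) = 0.422×8.314×515×ln(2.16) = 1390 J.
Q = ΔU + W = 1390 J.

1390 J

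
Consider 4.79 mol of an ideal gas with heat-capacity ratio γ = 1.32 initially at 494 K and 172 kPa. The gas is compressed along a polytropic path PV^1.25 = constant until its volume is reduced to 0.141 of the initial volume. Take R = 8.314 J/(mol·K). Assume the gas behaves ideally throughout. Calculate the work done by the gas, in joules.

-49700 J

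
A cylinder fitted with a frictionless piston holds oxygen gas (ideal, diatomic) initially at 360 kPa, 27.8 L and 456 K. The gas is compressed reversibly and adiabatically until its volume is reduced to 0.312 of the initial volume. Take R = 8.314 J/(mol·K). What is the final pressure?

Adiabatic: TV^(γ−1) = const ⇒ T₂ = 456×(3.21)^0.400 = 727 K; PV^γ = const ⇒ P₂ = 1840 kPa.

1840 kPa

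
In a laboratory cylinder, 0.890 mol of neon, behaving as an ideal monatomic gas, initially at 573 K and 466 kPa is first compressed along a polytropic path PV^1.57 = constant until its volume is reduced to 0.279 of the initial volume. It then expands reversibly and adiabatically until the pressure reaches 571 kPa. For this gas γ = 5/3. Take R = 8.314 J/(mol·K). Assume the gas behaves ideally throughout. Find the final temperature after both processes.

V₁ = nRT₁/P₁ = 0.890×8.314×573/466 = 9.10 L.
Step 1 — Polytropic n=1.57: T₂ = T₁(V₁/V₂)^(n−1) = 573×(3.58)^0.57 = 1190 K; P₂ = P₁(V₁/V₂)^n = 3460 kPa.
W = (P₁V₁−P₂V₂)/(n−1) = (466×9.10−3460×2.54)/0.57 = -7960 J.
ΔU = nCvΔT = 0.890×12.5×(1190−573) = 6810 J.
Q = ΔU + W = -1150 J.
State after step 1: P = 3460 kPa, V = 2.54 L, T = 1190 K.
Step 2 — Adiabatic: T₂/T₁ = (P₂/P₁)^((γ−1)/γ) ⇒ T₂ = 1190×(0.165)^0.400 = 577 K; V₂ = 7.48 L.
ΔU = nCvΔT = 0.890×12.5×(577−1190) = -6760 J.
Q = 0 for an adiabatic process, so W = −ΔU = 6760 J.
Net over both steps: W = -1200 J, Q = -1150 J, ΔU = 46.2 J.

577 K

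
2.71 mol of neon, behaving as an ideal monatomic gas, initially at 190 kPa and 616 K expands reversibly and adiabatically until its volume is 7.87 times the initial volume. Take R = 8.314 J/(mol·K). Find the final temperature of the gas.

V₁ = nRT₁/P₁ = 2.71×8.314×616/190 = 73.0 L.
Adiabatic: TV^(γ−1) = const ⇒ T₂ = 616×(0.127)^0.667 = 156 K; PV^γ = const ⇒ P₂ = 6.10 kPa.

156 K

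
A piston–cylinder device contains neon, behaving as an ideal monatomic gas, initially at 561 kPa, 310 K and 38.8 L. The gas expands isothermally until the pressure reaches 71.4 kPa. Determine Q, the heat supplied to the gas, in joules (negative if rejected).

44900 J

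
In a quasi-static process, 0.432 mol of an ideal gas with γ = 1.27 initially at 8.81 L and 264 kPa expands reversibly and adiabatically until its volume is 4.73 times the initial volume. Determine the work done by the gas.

2950 J

T₁ = P₁V₁/(nR) = 264×8.81/(0.432×8.314) = 648 K.
Adiabatic: TV^(γ−1) = const ⇒ T₂ = 648×(0.211)^0.270 = 426 K; PV^γ = const ⇒ P₂ = 36.7 kPa.
ΔU = nCvΔT = 0.432×30.8×(426−648) = -2950 J.
Q = 0 for an adiabatic process, so W = −ΔU = 2950 J.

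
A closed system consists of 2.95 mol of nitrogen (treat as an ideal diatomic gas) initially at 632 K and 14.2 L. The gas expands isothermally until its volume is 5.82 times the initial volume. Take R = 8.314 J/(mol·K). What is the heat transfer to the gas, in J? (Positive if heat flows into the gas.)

P₁ = nRT₁/V₁ = 2.95×8.314×632/14.2 = 1090 kPa.
Isothermal: T stays 632 K; PV = const ⇒ V₂ = 82.6 L, P₂ = 188 kPa.
ΔU = 0 (ideal gas, T constant).
W = nRT ln(V₂/V₁) = 2.95×8.314×632×ln(5.82) = 27300 J.
Q = ΔU + W = 27300 J.

27300 J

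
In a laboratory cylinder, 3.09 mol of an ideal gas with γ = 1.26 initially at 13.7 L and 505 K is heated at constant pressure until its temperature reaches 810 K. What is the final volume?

P₁ = nRT₁/V₁ = 3.09×8.314×505/13.7 = 947 kPa.
Isobaric: P stays 947 kPa; V/T = const ⇒ T₂ = 810 K, V₂ = 22.0 L.

22.0 L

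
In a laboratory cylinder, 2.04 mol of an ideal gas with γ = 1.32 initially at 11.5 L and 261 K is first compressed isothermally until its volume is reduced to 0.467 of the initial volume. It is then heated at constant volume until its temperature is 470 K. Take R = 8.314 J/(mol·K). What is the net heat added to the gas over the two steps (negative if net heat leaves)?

P₁ = nRT₁/V₁ = 2.04×8.314×261/11.5 = 385 kPa.
Step 1 — Isothermal: T stays 261 K; PV = const ⇒ V₂ = 5.37 L, P₂ = 824 kPa.
ΔU = 0 (ideal gas, T constant).
W = nRT ln(V₂/V₁) = 2.04×8.314×261×ln(0.467) = -3370 J.
Q = ΔU + W = -3370 J.
State after step 1: P = 824 kPa, V = 5.37 L, T = 261 K.
Step 2 — Isochoric: V stays 5.37 L; P/T = const ⇒ T₂ = 470 K, P₂ = 1480 kPa.
W = 0 (no volume change).
ΔU = nCvΔT = 2.04×26.0×(470−261) = 11100 J.
Q = ΔU = 11100 J.
Net over both steps: W = -3370 J, Q = 7710 J, ΔU = 11100 J.

7710 J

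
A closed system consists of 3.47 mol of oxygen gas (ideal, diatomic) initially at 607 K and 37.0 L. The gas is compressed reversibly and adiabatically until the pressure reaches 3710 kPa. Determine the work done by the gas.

-35100 J

P₁ = nRT₁/V₁ = 3.47×8.314×607/37.0 = 473 kPa.
Adiabatic: T₂/T₁ = (P₂/P₁)^((γ−1)/γ) ⇒ T₂ = 607×(7.84)^0.286 = 1090 K; V₂ = 8.50 L.
ΔU = nCvΔT = 3.47×20.8×(1090−607) = 35100 J.
Q = 0 for an adiabatic process, so W = −ΔU = -35100 J.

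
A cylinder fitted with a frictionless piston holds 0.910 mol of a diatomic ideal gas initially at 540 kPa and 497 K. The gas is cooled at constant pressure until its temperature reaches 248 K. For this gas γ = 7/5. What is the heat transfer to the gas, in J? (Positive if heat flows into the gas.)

-6590 J

V₁ = nRT₁/P₁ = 0.910×8.314×497/540 = 6.96 L.
Isobaric: P stays 540 kPa; V/T = const ⇒ T₂ = 248 K, V₂ = 3.47 L.
W = PΔV = 540×(3.47−6.96) kPa·L = -1880 J.
ΔU = nCvΔT = 0.910×20.8×(248−497) = -4710 J.
Q = ΔU + W = nCpΔT = -6590 J.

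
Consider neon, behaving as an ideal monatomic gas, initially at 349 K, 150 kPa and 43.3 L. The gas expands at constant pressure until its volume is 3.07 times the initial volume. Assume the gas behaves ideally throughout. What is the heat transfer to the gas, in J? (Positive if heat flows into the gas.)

33600 J

n = P₁V₁/(RT₁) = 150×43.3/(8.314×349) = 2.24 mol.
Isobaric: P stays 150 kPa; V/T = const ⇒ T₂ = 1070 K, V₂ = 133 L.
W = PΔV = 150×(133−43.3) kPa·L = 13400 J.
ΔU = nCvΔT = 2.24×12.5×(1070−349) = 20200 J.
Q = ΔU + W = nCpΔT = 33600 J.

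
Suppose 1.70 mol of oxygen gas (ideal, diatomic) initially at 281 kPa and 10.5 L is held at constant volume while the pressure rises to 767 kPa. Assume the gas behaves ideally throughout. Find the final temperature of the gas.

T₁ = P₁V₁/(nR) = 281×10.5/(1.70×8.314) = 209 K.
Isochoric: V stays 10.5 L; P/T = const ⇒ T₂ = 570 K, P₂ = 767 kPa.

570 K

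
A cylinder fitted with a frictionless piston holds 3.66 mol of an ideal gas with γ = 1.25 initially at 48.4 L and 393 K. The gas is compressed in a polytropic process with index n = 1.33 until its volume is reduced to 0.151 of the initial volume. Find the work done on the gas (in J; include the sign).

P₁ = nRT₁/V₁ = 3.66×8.314×393/48.4 = 247 kPa.
Polytropic n=1.33: T₂ = T₁(V₁/V₂)^(n−1) = 393×(6.62)^0.33 = 733 K; P₂ = P₁(V₁/V₂)^n = 3050 kPa.
W = (P₁V₁−P₂V₂)/(n−1) = (247×48.4−3050×7.31)/0.33 = -31400 J.
Work done on the gas = −W_by = 31400 J.

31400 J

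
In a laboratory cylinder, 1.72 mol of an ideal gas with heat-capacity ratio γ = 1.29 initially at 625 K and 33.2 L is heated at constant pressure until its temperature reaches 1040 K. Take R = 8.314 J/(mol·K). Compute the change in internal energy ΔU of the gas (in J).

20500 J

P₁ = nRT₁/V₁ = 1.72×8.314×625/33.2 = 269 kPa.
Isobaric: P stays 269 kPa; V/T = const ⇒ T₂ = 1040 K, V₂ = 55.2 L.
For an ideal gas ΔU = nCvΔT with Cv = R/(γ−1) = 28.7 J/(mol·K).
ΔU = 1.72×28.7×(1040−625) = 20500 J.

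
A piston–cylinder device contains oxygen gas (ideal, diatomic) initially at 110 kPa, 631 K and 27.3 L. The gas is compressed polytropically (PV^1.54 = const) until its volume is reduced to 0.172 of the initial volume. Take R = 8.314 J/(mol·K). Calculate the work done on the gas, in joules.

n = P₁V₁/(RT₁) = 110×27.3/(8.314×631) = 0.572 mol.
Polytropic n=1.54: T₂ = T₁(V₁/V₂)^(n−1) = 631×(5.81)^0.54 = 1630 K; P₂ = P₁(V₁/V₂)^n = 1650 kPa.
W = (P₁V₁−P₂V₂)/(n−1) = (110×27.3−1650×4.70)/0.54 = -8830 J.
Work done on the gas = −W_by = 8830 J.

8830 J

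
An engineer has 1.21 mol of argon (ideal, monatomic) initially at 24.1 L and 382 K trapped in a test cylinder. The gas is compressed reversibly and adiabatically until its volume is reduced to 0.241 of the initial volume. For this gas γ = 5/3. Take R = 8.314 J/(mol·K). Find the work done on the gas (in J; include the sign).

P₁ = nRT₁/V₁ = 1.21×8.314×382/24.1 = 159 kPa.
Adiabatic: TV^(γ−1) = const ⇒ T₂ = 382×(4.15)^0.667 = 986 K; PV^γ = const ⇒ P₂ = 1710 kPa.
ΔU = nCvΔT = 1.21×12.5×(986−382) = 9120 J.
Q = 0 for an adiabatic process, so W = −ΔU = -9120 J.
Work done on the gas = −W_by = 9120 J.

9120 J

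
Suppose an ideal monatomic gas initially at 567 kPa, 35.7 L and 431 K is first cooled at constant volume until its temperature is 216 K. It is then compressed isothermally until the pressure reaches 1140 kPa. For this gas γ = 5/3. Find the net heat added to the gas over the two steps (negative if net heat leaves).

n = P₁V₁/(RT₁) = 567×35.7/(8.314×431) = 5.65 mol.
Step 1 — Isochoric: V stays 35.7 L; P/T = const ⇒ T₂ = 216 K, P₂ = 284 kPa.
W = 0 (no volume change).
ΔU = nCvΔT = 5.65×12.5×(216−431) = -15100 J.
Q = ΔU = -15100 J.
State after step 1: P = 284 kPa, V = 35.7 L, T = 216 K.
Step 2 — Isothermal: T stays 216 K; PV = const ⇒ V₂ = 8.90 L, P₂ = 1140 kPa.
ΔU = 0 (ideal gas, T constant).
W = nRT ln(V₂/V₁) = 5.65×8.314×216×ln(0.249) = -14100 J.
Q = ΔU + W = -14100 J.
Net over both steps: W = -14100 J, Q = -29200 J, ΔU = -15100 J.

-29200 J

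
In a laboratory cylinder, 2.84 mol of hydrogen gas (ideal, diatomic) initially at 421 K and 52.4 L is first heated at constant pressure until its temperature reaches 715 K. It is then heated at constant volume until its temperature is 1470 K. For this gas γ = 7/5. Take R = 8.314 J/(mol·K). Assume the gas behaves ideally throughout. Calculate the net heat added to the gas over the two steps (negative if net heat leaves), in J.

68900 J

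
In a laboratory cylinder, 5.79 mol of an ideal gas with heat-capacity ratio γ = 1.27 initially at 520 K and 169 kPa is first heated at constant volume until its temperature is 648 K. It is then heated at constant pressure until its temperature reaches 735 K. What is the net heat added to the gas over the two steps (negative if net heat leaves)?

V₁ = nRT₁/P₁ = 5.79×8.314×520/169 = 148 L.
Step 1 — Isochoric: V stays 148 L; P/T = const ⇒ T₂ = 648 K, P₂ = 211 kPa.
W = 0 (no volume change).
ΔU = nCvΔT = 5.79×30.8×(648−520) = 22800 J.
Q = ΔU = 22800 J.
State after step 1: P = 211 kPa, V = 148 L, T = 648 K.
Step 2 — Isobaric: P stays 211 kPa; V/T = const ⇒ T₂ = 735 K, V₂ = 168 L.
W = PΔV = 211×(168−148) kPa·L = 4190 J.
ΔU = nCvΔT = 5.79×30.8×(735−648) = 15500 J.
Q = ΔU + W = nCpΔT = 19700 J.
Net over both steps: W = 4190 J, Q = 42500 J, ΔU = 38300 J.

42500 J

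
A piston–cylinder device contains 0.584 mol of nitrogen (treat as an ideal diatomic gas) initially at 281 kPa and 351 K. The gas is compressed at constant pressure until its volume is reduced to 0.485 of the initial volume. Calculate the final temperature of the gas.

170 K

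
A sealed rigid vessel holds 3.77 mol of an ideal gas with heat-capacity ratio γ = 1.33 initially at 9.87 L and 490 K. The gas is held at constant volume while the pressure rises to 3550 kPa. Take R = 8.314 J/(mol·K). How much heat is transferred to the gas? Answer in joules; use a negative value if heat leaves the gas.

P₁ = nRT₁/V₁ = 3.77×8.314×490/9.87 = 1560 kPa.
Isochoric: V stays 9.87 L; P/T = const ⇒ T₂ = 1120 K, P₂ = 3550 kPa.
W = 0 (no volume change).
ΔU = nCvΔT = 3.77×25.2×(1120−490) = 59600 J.
Q = ΔU = 59600 J.

59600 J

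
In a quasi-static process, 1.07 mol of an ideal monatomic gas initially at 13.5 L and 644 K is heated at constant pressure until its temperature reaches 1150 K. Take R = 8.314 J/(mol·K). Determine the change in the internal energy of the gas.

6750 J

P₁ = nRT₁/V₁ = 1.07×8.314×644/13.5 = 424 kPa.
Isobaric: P stays 424 kPa; V/T = const ⇒ T₂ = 1150 K, V₂ = 24.1 L.
For an ideal gas ΔU = nCvΔT with Cv = (3/2)R = 12.5 J/(mol·K).
ΔU = 1.07×12.5×(1150−644) = 6750 J.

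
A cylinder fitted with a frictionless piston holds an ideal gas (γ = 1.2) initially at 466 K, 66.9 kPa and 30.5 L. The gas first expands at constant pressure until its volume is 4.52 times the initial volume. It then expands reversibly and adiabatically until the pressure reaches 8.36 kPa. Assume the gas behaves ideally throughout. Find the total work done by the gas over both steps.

20700 J

n = P₁V₁/(RT₁) = 66.9×30.5/(8.314×466) = 0.527 mol.
Step 1 — Isobaric: P stays 66.9 kPa; V/T = const ⇒ T₂ = 2110 K, V₂ = 138 L.
W = PΔV = 66.9×(138−30.5) kPa·L = 7180 J.
ΔU = nCvΔT = 0.527×41.6×(2110−466) = 35900 J.
Q = ΔU + W = nCpΔT = 43100 J.
State after step 1: P = 66.9 kPa, V = 138 L, T = 2110 K.
Step 2 — Adiabatic: T₂/T₁ = (P₂/P₁)^((γ−1)/γ) ⇒ T₂ = 2110×(0.125)^0.167 = 1490 K; V₂ = 780 L.
ΔU = nCvΔT = 0.527×41.6×(1490−2110) = -13500 J.
Q = 0 for an adiabatic process, so W = −ΔU = 13500 J.
Net over both steps: W = 20700 J, Q = 43100 J, ΔU = 22400 J.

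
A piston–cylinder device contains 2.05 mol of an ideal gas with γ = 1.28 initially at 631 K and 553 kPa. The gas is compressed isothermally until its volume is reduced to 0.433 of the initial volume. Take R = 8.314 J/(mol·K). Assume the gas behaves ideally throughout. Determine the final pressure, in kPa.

V₁ = nRT₁/P₁ = 2.05×8.314×631/553 = 19.4 L.
Isothermal: T stays 631 K; PV = const ⇒ V₂ = 8.42 L, P₂ = 1280 kPa.

1280 kPa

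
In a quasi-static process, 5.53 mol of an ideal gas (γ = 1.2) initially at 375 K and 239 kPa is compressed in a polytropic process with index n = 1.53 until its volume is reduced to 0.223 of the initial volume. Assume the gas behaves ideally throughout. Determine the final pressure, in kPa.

V₁ = nRT₁/P₁ = 5.53×8.314×375/239 = 72.1 L.
Polytropic n=1.53: T₂ = T₁(V₁/V₂)^(n−1) = 375×(4.48)^0.53 = 831 K; P₂ = P₁(V₁/V₂)^n = 2370 kPa.

2370 kPa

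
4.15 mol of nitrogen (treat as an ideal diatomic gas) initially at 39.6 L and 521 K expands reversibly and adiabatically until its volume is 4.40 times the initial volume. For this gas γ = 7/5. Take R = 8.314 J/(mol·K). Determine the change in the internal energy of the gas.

P₁ = nRT₁/V₁ = 4.15×8.314×521/39.6 = 454 kPa.
Adiabatic: TV^(γ−1) = const ⇒ T₂ = 521×(0.227)^0.400 = 288 K; PV^γ = const ⇒ P₂ = 57.0 kPa.
For an ideal gas ΔU = nCvΔT with Cv = (5/2)R = 20.8 J/(mol·K).
ΔU = 4.15×20.8×(288−521) = -20100 J.

-20100 J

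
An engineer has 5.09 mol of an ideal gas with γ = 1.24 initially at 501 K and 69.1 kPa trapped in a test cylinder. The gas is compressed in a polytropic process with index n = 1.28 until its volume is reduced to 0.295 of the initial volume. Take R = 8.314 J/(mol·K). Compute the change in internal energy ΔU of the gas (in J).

V₁ = nRT₁/P₁ = 5.09×8.314×501/69.1 = 307 L.
Polytropic n=1.28: T₂ = T₁(V₁/V₂)^(n−1) = 501×(3.39)^0.28 = 705 K; P₂ = P₁(V₁/V₂)^n = 330 kPa.
For an ideal gas ΔU = nCvΔT with Cv = R/(γ−1) = 34.6 J/(mol·K).
ΔU = 5.09×34.6×(705−501) = 36000 J.

36000 J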